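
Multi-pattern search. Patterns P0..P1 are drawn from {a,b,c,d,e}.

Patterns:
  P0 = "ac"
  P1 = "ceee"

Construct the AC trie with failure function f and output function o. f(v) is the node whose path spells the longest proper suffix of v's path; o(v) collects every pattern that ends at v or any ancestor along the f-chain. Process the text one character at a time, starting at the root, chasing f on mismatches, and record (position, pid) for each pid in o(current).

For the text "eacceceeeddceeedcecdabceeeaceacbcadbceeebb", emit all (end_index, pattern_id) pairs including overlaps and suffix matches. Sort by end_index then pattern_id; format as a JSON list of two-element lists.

Build automaton:
Trie nodes:
  0='ε' goto a→1 c→3
  1='a' goto c→2
  2='ac' goto ·  ←P0
  3='c' goto e→4
  4='ce' goto e→5
  5='cee' goto e→6
  6='ceee' goto ·  ←P1

BFS fail/out derivation:
  fail(1) 'a': from fail(0)=0 chase 'a': 0 ⇒ 0;  out=∅∪out(0)=∅
  fail(3) 'c': from fail(0)=0 chase 'c': 0 ⇒ 0;  out=∅∪out(0)=∅
  fail(2) 'ac': from fail(1)=0 chase 'c': 0 ⇒ 3;  out={0}∪out(3)={0}
  fail(4) 'ce': from fail(3)=0 chase 'e': 0 ⇒ 0;  out=∅∪out(0)=∅
  fail(5) 'cee': from fail(4)=0 chase 'e': 0 ⇒ 0;  out=∅∪out(0)=∅
  fail(6) 'ceee': from fail(5)=0 chase 'e': 0 ⇒ 0;  out={1}∪out(0)={1}

Text stream:
pos 0 'e': at 0
pos 1 'a': at 1
pos 2 'c': at 2  emit P0@[1:2]
pos 3 'c': at 3 (fail-walked)
pos 4 'e': at 4
pos 5 'c': at 3 (fail-walked)
pos 6 'e': at 4
pos 7 'e': at 5
pos 8 'e': at 6  emit P1@[5:8]
pos 9 'd': at 0 (fail-walked)
pos 10 'd': at 0
pos 11 'c': at 3
pos 12 'e': at 4
pos 13 'e': at 5
pos 14 'e': at 6  emit P1@[11:14]
pos 15 'd': at 0 (fail-walked)
pos 16 'c': at 3
pos 17 'e': at 4
pos 18 'c': at 3 (fail-walked)
pos 19 'd': at 0 (fail-walked)
pos 20 'a': at 1
pos 21 'b': at 0 (fail-walked)
pos 22 'c': at 3
pos 23 'e': at 4
pos 24 'e': at 5
pos 25 'e': at 6  emit P1@[22:25]
pos 26 'a': at 1 (fail-walked)
pos 27 'c': at 2  emit P0@[26:27]
pos 28 'e': at 4 (fail-walked)
pos 29 'a': at 1 (fail-walked)
pos 30 'c': at 2  emit P0@[29:30]
pos 31 'b': at 0 (fail-walked)
pos 32 'c': at 3
pos 33 'a': at 1 (fail-walked)
pos 34 'd': at 0 (fail-walked)
pos 35 'b': at 0
pos 36 'c': at 3
pos 37 'e': at 4
pos 38 'e': at 5
pos 39 'e': at 6  emit P1@[36:39]
pos 40 'b': at 0 (fail-walked)
pos 41 'b': at 0

All matches (sorted): [[2,0],[8,1],[14,1],[25,1],[27,0],[30,0],[39,1]]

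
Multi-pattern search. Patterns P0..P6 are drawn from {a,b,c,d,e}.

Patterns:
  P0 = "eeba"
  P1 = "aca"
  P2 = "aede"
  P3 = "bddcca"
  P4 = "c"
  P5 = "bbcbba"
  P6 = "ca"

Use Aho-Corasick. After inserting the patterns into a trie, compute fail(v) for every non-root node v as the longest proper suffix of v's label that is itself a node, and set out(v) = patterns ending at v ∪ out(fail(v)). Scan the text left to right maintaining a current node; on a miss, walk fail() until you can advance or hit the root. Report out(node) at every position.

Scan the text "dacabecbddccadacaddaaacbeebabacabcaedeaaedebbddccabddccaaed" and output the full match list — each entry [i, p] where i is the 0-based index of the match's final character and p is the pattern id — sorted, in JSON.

Build:
Trie nodes:
  n0 'ε': a→5 b→11 c→17 e→1
  n1 'e': e→2
  n2 'ee': b→3
  n3 'eeb': a→4
  n4 'eeba': ·  ←P0
  n5 'a': c→6 e→8
  n6 'ac': a→7
  n7 'aca': ·  ←P1
  n8 'ae': d→9
  n9 'aed': e→10
  n10 'aede': ·  ←P2
  n11 'b': b→18 d→12
  n12 'bd': d→13
  n13 'bdd': c→14
  n14 'bddc': c→15
  n15 'bddcc': a→16
  n16 'bddcca': ·  ←P3
  n17 'c': a→23  ←P4
  n18 'bb': c→19
  n19 'bbc': b→20
  n20 'bbcb': b→21
  n21 'bbcbb': a→22
  n22 'bbcbba': ·  ←P5
  n23 'ca': ·  ←P6

Failure links (BFS by depth):
  fail(1) 'e': from fail(0)=0 chase 'e': 0 ⇒ 0;  out=∅∪out(0)=∅
  fail(5) 'a': from fail(0)=0 chase 'a': 0 ⇒ 0;  out=∅∪out(0)=∅
  fail(11) 'b': from fail(0)=0 chase 'b': 0 ⇒ 0;  out=∅∪out(0)=∅
  fail(17) 'c': from fail(0)=0 chase 'c': 0 ⇒ 0;  out={4}∪out(0)={4}
  fail(2) 'ee': from fail(1)=0 chase 'e': 0 ⇒ 1;  out=∅∪out(1)=∅
  fail(6) 'ac': from fail(5)=0 chase 'c': 0 ⇒ 17;  out=∅∪out(17)={4}
  fail(8) 'ae': from fail(5)=0 chase 'e': 0 ⇒ 1;  out=∅∪out(1)=∅
  fail(12) 'bd': from fail(11)=0 chase 'd': 0 ⇒ 0;  out=∅∪out(0)=∅
  fail(18) 'bb': from fail(11)=0 chase 'b': 0 ⇒ 11;  out=∅∪out(11)=∅
  fail(23) 'ca': from fail(17)=0 chase 'a': 0 ⇒ 5;  out={6}∪out(5)={6}
  fail(3) 'eeb': from fail(2)=1 chase 'b': 1→0 ⇒ 11;  out=∅∪out(11)=∅
  fail(7) 'aca': from fail(6)=17 chase 'a': 17 ⇒ 23;  out={1}∪out(23)={1,6}
  fail(9) 'aed': from fail(8)=1 chase 'd': 1→0 ⇒ 0;  out=∅∪out(0)=∅
  fail(13) 'bdd': from fail(12)=0 chase 'd': 0 ⇒ 0;  out=∅∪out(0)=∅
  fail(19) 'bbc': from fail(18)=11 chase 'c': 11→0 ⇒ 17;  out=∅∪out(17)={4}
  fail(4) 'eeba': from fail(3)=11 chase 'a': 11→0 ⇒ 5;  out={0}∪out(5)={0}
  fail(10) 'aede': from fail(9)=0 chase 'e': 0 ⇒ 1;  out={2}∪out(1)={2}
  fail(14) 'bddc': from fail(13)=0 chase 'c': 0 ⇒ 17;  out=∅∪out(17)={4}
  fail(20) 'bbcb': from fail(19)=17 chase 'b': 17→0 ⇒ 11;  out=∅∪out(11)=∅
  fail(15) 'bddcc': from fail(14)=17 chase 'c': 17→0 ⇒ 17;  out=∅∪out(17)={4}
  fail(21) 'bbcbb': from fail(20)=11 chase 'b': 11 ⇒ 18;  out=∅∪out(18)=∅
  fail(16) 'bddcca': from fail(15)=17 chase 'a': 17 ⇒ 23;  out={3}∪out(23)={3,6}
  fail(22) 'bbcbba': from fail(21)=18 chase 'a': 18→11→0 ⇒ 5;  out={5}∪out(5)={5}

Scan:
i=0 'd': node 0→0
i=1 'a': node 0→5
i=2 'c': node 5→6  → match P4@[2:2]
i=3 'a': node 6→7  → match P1@[1:3],P6@[2:3]
i=4 'b': node 7→11 (fail-walked)
i=5 'e': node 11→1 (fail-walked)
i=6 'c': node 1→17 (fail-walked)  → match P4@[6:6]
i=7 'b': node 17→11 (fail-walked)
i=8 'd': node 11→12
i=9 'd': node 12→13
i=10 'c': node 13→14  → match P4@[10:10]
i=11 'c': node 14→15  → match P4@[11:11]
i=12 'a': node 15→16  → match P3@[7:12],P6@[11:12]
i=13 'd': node 16→0 (fail-walked)
i=14 'a': node 0→5
i=15 'c': node 5→6  → match P4@[15:15]
i=16 'a': node 6→7  → match P1@[14:16],P6@[15:16]
i=17 'd': node 7→0 (fail-walked)
i=18 'd': node 0→0
i=19 'a': node 0→5
i=20 'a': node 5→5 (fail-walked)
i=21 'a': node 5→5 (fail-walked)
i=22 'c': node 5→6  → match P4@[22:22]
i=23 'b': node 6→11 (fail-walked)
i=24 'e': node 11→1 (fail-walked)
i=25 'e': node 1→2
i=26 'b': node 2→3
i=27 'a': node 3→4  → match P0@[24:27]
i=28 'b': node 4→11 (fail-walked)
i=29 'a': node 11→5 (fail-walked)
i=30 'c': node 5→6  → match P4@[30:30]
i=31 'a': node 6→7  → match P1@[29:31],P6@[30:31]
i=32 'b': node 7→11 (fail-walked)
i=33 'c': node 11→17 (fail-walked)  → match P4@[33:33]
i=34 'a': node 17→23  → match P6@[33:34]
i=35 'e': node 23→8 (fail-walked)
i=36 'd': node 8→9
i=37 'e': node 9→10  → match P2@[34:37]
i=38 'a': node 10→5 (fail-walked)
i=39 'a': node 5→5 (fail-walked)
i=40 'e': node 5→8
i=41 'd': node 8→9
i=42 'e': node 9→10  → match P2@[39:42]
i=43 'b': node 10→11 (fail-walked)
i=44 'b': node 11→18
i=45 'd': node 18→12 (fail-walked)
i=46 'd': node 12→13
i=47 'c': node 13→14  → match P4@[47:47]
i=48 'c': node 14→15  → match P4@[48:48]
i=49 'a': node 15→16  → match P3@[44:49],P6@[48:49]
i=50 'b': node 16→11 (fail-walked)
i=51 'd': node 11→12
i=52 'd': node 12→13
i=53 'c': node 13→14  → match P4@[53:53]
i=54 'c': node 14→15  → match P4@[54:54]
i=55 'a': node 15→16  → match P3@[50:55],P6@[54:55]
i=56 'a': node 16→5 (fail-walked)
i=57 'e': node 5→8
i=58 'd': node 8→9

All matches (sorted): [[2,4],[3,1],[3,6],[6,4],[10,4],[11,4],[12,3],[12,6],[15,4],[16,1],[16,6],[22,4],[27,0],[30,4],[31,1],[31,6],[33,4],[34,6],[37,2],[42,2],[47,4],[48,4],[49,3],[49,6],[53,4],[54,4],[55,3],[55,6]]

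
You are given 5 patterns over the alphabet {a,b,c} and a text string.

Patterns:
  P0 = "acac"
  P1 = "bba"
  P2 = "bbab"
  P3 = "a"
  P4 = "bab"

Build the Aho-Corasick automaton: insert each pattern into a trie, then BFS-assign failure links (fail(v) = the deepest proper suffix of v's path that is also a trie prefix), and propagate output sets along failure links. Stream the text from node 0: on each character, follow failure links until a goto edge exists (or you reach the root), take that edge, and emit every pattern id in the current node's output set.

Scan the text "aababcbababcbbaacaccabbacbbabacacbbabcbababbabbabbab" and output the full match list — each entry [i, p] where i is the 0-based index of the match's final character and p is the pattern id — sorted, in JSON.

Build automaton:
Trie (insert patterns):
  0='ε' goto a→1 b→5
  1='a' goto c→2  ←P3
  2='ac' goto a→3
  3='aca' goto c→4
  4='acac' goto ·  ←P0
  5='b' goto a→9 b→6
  6='bb' goto a→7
  7='bba' goto b→8  ←P1
  8='bbab' goto ·  ←P2
  9='ba' goto b→10
  10='bab' goto ·  ←P4

BFS fail/out derivation:
  n1('a'): parent n0 fail=0; on 'a' 0 → fail=0;  out {3}∪∅={3}
  n5('b'): parent n0 fail=0; on 'b' 0 → fail=0;  out ∅∪∅=∅
  n2('ac'): parent n1 fail=0; on 'c' 0 → fail=0;  out ∅∪∅=∅
  n6('bb'): parent n5 fail=0; on 'b' 0 → fail=5;  out ∅∪∅=∅
  n9('ba'): parent n5 fail=0; on 'a' 0 → fail=1;  out ∅∪{3}={3}
  n3('aca'): parent n2 fail=0; on 'a' 0 → fail=1;  out ∅∪{3}={3}
  n7('bba'): parent n6 fail=5; on 'a' 5 → fail=9;  out {1}∪{3}={1,3}
  n10('bab'): parent n9 fail=1; on 'b' 1→0 → fail=5;  out {4}∪∅={4}
  n4('acac'): parent n3 fail=1; on 'c' 1 → fail=2;  out {0}∪∅={0}
  n8('bbab'): parent n7 fail=9; on 'b' 9 → fail=10;  out {2}∪{4}={2,4}

Text stream:
i=0 'a': node 0→1  ** P3@[0:0]
i=1 'a': node 1→1 (via fail)  ** P3@[1:1]
i=2 'b': node 1→5 (via fail)
i=3 'a': node 5→9  ** P3@[3:3]
i=4 'b': node 9→10  ** P4@[2:4]
i=5 'c': node 10→0 (via fail)
i=6 'b': node 0→5
i=7 'a': node 5→9  ** P3@[7:7]
i=8 'b': node 9→10  ** P4@[6:8]
i=9 'a': node 10→9 (via fail)  ** P3@[9:9]
i=10 'b': node 9→10  ** P4@[8:10]
i=11 'c': node 10→0 (via fail)
i=12 'b': node 0→5
i=13 'b': node 5→6
i=14 'a': node 6→7  ** P1@[12:14],P3@[14:14]
i=15 'a': node 7→1 (via fail)  ** P3@[15:15]
i=16 'c': node 1→2
i=17 'a': node 2→3  ** P3@[17:17]
i=18 'c': node 3→4  ** P0@[15:18]
i=19 'c': node 4→0 (via fail)
i=20 'a': node 0→1  ** P3@[20:20]
i=21 'b': node 1→5 (via fail)
i=22 'b': node 5→6
i=23 'a': node 6→7  ** P1@[21:23],P3@[23:23]
i=24 'c': node 7→2 (via fail)
i=25 'b': node 2→5 (via fail)
i=26 'b': node 5→6
i=27 'a': node 6→7  ** P1@[25:27],P3@[27:27]
i=28 'b': node 7→8  ** P2@[25:28],P4@[26:28]
i=29 'a': node 8→9 (via fail)  ** P3@[29:29]
i=30 'c': node 9→2 (via fail)
i=31 'a': node 2→3  ** P3@[31:31]
i=32 'c': node 3→4  ** P0@[29:32]
i=33 'b': node 4→5 (via fail)
i=34 'b': node 5→6
i=35 'a': node 6→7  ** P1@[33:35],P3@[35:35]
i=36 'b': node 7→8  ** P2@[33:36],P4@[34:36]
i=37 'c': node 8→0 (via fail)
i=38 'b': node 0→5
i=39 'a': node 5→9  ** P3@[39:39]
i=40 'b': node 9→10  ** P4@[38:40]
i=41 'a': node 10→9 (via fail)  ** P3@[41:41]
i=42 'b': node 9→10  ** P4@[40:42]
i=43 'b': node 10→6 (via fail)
i=44 'a': node 6→7  ** P1@[42:44],P3@[44:44]
i=45 'b': node 7→8  ** P2@[42:45],P4@[43:45]
i=46 'b': node 8→6 (via fail)
i=47 'a': node 6→7  ** P1@[45:47],P3@[47:47]
i=48 'b': node 7→8  ** P2@[45:48],P4@[46:48]
i=49 'b': node 8→6 (via fail)
i=50 'a': node 6→7  ** P1@[48:50],P3@[50:50]
i=51 'b': node 7→8  ** P2@[48:51],P4@[49:51]

Result: [[0,3],[1,3],[3,3],[4,4],[7,3],[8,4],[9,3],[10,4],[14,1],[14,3],[15,3],[17,3],[18,0],[20,3],[23,1],[23,3],[27,1],[27,3],[28,2],[28,4],[29,3],[31,3],[32,0],[35,1],[35,3],[36,2],[36,4],[39,3],[40,4],[41,3],[42,4],[44,1],[44,3],[45,2],[45,4],[47,1],[47,3],[48,2],[48,4],[50,1],[50,3],[51,2],[51,4]]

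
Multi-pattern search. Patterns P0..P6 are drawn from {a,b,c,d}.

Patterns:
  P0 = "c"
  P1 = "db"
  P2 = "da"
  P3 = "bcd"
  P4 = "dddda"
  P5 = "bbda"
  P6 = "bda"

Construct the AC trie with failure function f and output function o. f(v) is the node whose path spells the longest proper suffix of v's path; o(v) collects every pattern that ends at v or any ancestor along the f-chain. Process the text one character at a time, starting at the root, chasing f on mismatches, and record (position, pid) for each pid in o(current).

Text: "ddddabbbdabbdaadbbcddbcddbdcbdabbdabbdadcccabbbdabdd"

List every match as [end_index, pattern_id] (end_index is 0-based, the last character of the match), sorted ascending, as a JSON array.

Construct AC machine:
Trie (insert patterns):
  0='ε' goto b→5 c→1 d→2
  1='c' goto ·  [P0 ends]
  2='d' goto a→4 b→3 d→8
  3='db' goto ·  [P1 ends]
  4='da' goto ·  [P2 ends]
  5='b' goto b→12 c→6 d→15
  6='bc' goto d→7
  7='bcd' goto ·  [P3 ends]
  8='dd' goto d→9
  9='ddd' goto d→10
  10='dddd' goto a→11
  11='dddda' goto ·  [P4 ends]
  12='bb' goto d→13
  13='bbd' goto a→14
  14='bbda' goto ·  [P5 ends]
  15='bd' goto a→16
  16='bda' goto ·  [P6 ends]

BFS fail/out derivation:
  fail(1) 'c': from fail(0)=0 chase 'c': 0 ⇒ 0;  out={0}∪out(0)={0}
  fail(2) 'd': from fail(0)=0 chase 'd': 0 ⇒ 0;  out=∅∪out(0)=∅
  fail(5) 'b': from fail(0)=0 chase 'b': 0 ⇒ 0;  out=∅∪out(0)=∅
  fail(3) 'db': from fail(2)=0 chase 'b': 0 ⇒ 5;  out={1}∪out(5)={1}
  fail(4) 'da': from fail(2)=0 chase 'a': 0 ⇒ 0;  out={2}∪out(0)={2}
  fail(6) 'bc': from fail(5)=0 chase 'c': 0 ⇒ 1;  out=∅∪out(1)={0}
  fail(8) 'dd': from fail(2)=0 chase 'd': 0 ⇒ 2;  out=∅∪out(2)=∅
  fail(12) 'bb': from fail(5)=0 chase 'b': 0 ⇒ 5;  out=∅∪out(5)=∅
  fail(15) 'bd': from fail(5)=0 chase 'd': 0 ⇒ 2;  out=∅∪out(2)=∅
  fail(7) 'bcd': from fail(6)=1 chase 'd': 1→0 ⇒ 2;  out={3}∪out(2)={3}
  fail(9) 'ddd': from fail(8)=2 chase 'd': 2 ⇒ 8;  out=∅∪out(8)=∅
  fail(13) 'bbd': from fail(12)=5 chase 'd': 5 ⇒ 15;  out=∅∪out(15)=∅
  fail(16) 'bda': from fail(15)=2 chase 'a': 2 ⇒ 4;  out={6}∪out(4)={2,6}
  fail(10) 'dddd': from fail(9)=8 chase 'd': 8 ⇒ 9;  out=∅∪out(9)=∅
  fail(14) 'bbda': from fail(13)=15 chase 'a': 15 ⇒ 16;  out={5}∪out(16)={2,5,6}
  fail(11) 'dddda': from fail(10)=9 chase 'a': 9→8→2 ⇒ 4;  out={4}∪out(4)={2,4}

Text stream:
i=0 'd': node 0→2
i=1 'd': node 2→8
i=2 'd': node 8→9
i=3 'd': node 9→10
i=4 'a': node 10→11  emit P2@[3:4],P4@[0:4]
i=5 'b': node 11→5 ·f
i=6 'b': node 5→12
i=7 'b': node 12→12 ·f
i=8 'd': node 12→13
i=9 'a': node 13→14  emit P2@[8:9],P5@[6:9],P6@[7:9]
i=10 'b': node 14→5 ·f
i=11 'b': node 5→12
i=12 'd': node 12→13
i=13 'a': node 13→14  emit P2@[12:13],P5@[10:13],P6@[11:13]
i=14 'a': node 14→0 ·f
i=15 'd': node 0→2
i=16 'b': node 2→3  emit P1@[15:16]
i=17 'b': node 3→12 ·f
i=18 'c': node 12→6 ·f  emit P0@[18:18]
i=19 'd': node 6→7  emit P3@[17:19]
i=20 'd': node 7→8 ·f
i=21 'b': node 8→3 ·f  emit P1@[20:21]
i=22 'c': node 3→6 ·f  emit P0@[22:22]
i=23 'd': node 6→7  emit P3@[21:23]
i=24 'd': node 7→8 ·f
i=25 'b': node 8→3 ·f  emit P1@[24:25]
i=26 'd': node 3→15 ·f
i=27 'c': node 15→1 ·f  emit P0@[27:27]
i=28 'b': node 1→5 ·f
i=29 'd': node 5→15
i=30 'a': node 15→16  emit P2@[29:30],P6@[28:30]
i=31 'b': node 16→5 ·f
i=32 'b': node 5→12
i=33 'd': node 12→13
i=34 'a': node 13→14  emit P2@[33:34],P5@[31:34],P6@[32:34]
i=35 'b': node 14→5 ·f
i=36 'b': node 5→12
i=37 'd': node 12→13
i=38 'a': node 13→14  emit P2@[37:38],P5@[35:38],P6@[36:38]
i=39 'd': node 14→2 ·f
i=40 'c': node 2→1 ·f  emit P0@[40:40]
i=41 'c': node 1→1 ·f  emit P0@[41:41]
i=42 'c': node 1→1 ·f  emit P0@[42:42]
i=43 'a': node 1→0 ·f
i=44 'b': node 0→5
i=45 'b': node 5→12
i=46 'b': node 12→12 ·f
i=47 'd': node 12→13
i=48 'a': node 13→14  emit P2@[47:48],P5@[45:48],P6@[46:48]
i=49 'b': node 14→5 ·f
i=50 'd': node 5→15
i=51 'd': node 15→8 ·f

All matches (sorted): [[4,2],[4,4],[9,2],[9,5],[9,6],[13,2],[13,5],[13,6],[16,1],[18,0],[19,3],[21,1],[22,0],[23,3],[25,1],[27,0],[30,2],[30,6],[34,2],[34,5],[34,6],[38,2],[38,5],[38,6],[40,0],[41,0],[42,0],[48,2],[48,5],[48,6]]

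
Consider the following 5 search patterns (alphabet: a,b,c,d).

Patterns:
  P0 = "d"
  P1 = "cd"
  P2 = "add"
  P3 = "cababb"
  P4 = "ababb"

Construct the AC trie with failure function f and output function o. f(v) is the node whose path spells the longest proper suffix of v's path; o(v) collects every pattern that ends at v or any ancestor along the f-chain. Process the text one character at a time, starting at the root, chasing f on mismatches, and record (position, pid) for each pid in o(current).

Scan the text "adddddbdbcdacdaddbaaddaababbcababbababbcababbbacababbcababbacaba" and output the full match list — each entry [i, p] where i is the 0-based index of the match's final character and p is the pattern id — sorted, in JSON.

Build:
Trie nodes:
  0='ε' goto a→4 c→2 d→1
  1='d' goto ·  ←P0
  2='c' goto a→7 d→3
  3='cd' goto ·  ←P1
  4='a' goto b→12 d→5
  5='ad' goto d→6
  6='add' goto ·  ←P2
  7='ca' goto b→8
  8='cab' goto a→9
  9='caba' goto b→10
  10='cabab' goto b→11
  11='cababb' goto ·  ←P3
  12='ab' goto a→13
  13='aba' goto b→14
  14='abab' goto b→15
  15='ababb' goto ·  ←P4

Failure links (BFS by depth):
  fail(1) 'd': from fail(0)=0 chase 'd': 0 ⇒ 0;  out={0}∪out(0)={0}
  fail(2) 'c': from fail(0)=0 chase 'c': 0 ⇒ 0;  out=∅∪out(0)=∅
  fail(4) 'a': from fail(0)=0 chase 'a': 0 ⇒ 0;  out=∅∪out(0)=∅
  fail(3) 'cd': from fail(2)=0 chase 'd': 0 ⇒ 1;  out={1}∪out(1)={0,1}
  fail(5) 'ad': from fail(4)=0 chase 'd': 0 ⇒ 1;  out=∅∪out(1)={0}
  fail(7) 'ca': from fail(2)=0 chase 'a': 0 ⇒ 4;  out=∅∪out(4)=∅
  fail(12) 'ab': from fail(4)=0 chase 'b': 0 ⇒ 0;  out=∅∪out(0)=∅
  fail(6) 'add': from fail(5)=1 chase 'd': 1→0 ⇒ 1;  out={2}∪out(1)={0,2}
  fail(8) 'cab': from fail(7)=4 chase 'b': 4 ⇒ 12;  out=∅∪out(12)=∅
  fail(13) 'aba': from fail(12)=0 chase 'a': 0 ⇒ 4;  out=∅∪out(4)=∅
  fail(9) 'caba': from fail(8)=12 chase 'a': 12 ⇒ 13;  out=∅∪out(13)=∅
  fail(14) 'abab': from fail(13)=4 chase 'b': 4 ⇒ 12;  out=∅∪out(12)=∅
  fail(10) 'cabab': from fail(9)=13 chase 'b': 13 ⇒ 14;  out=∅∪out(14)=∅
  fail(15) 'ababb': from fail(14)=12 chase 'b': 12→0 ⇒ 0;  out={4}∪out(0)={4}
  fail(11) 'cababb': from fail(10)=14 chase 'b': 14 ⇒ 15;  out={3}∪out(15)={3,4}

Run:
pos 0 'a': at 4
pos 1 'd': at 5  ** P0@[1:1]
pos 2 'd': at 6  ** P0@[2:2],P2@[0:2]
pos 3 'd': at 1 (fail-walked)  ** P0@[3:3]
pos 4 'd': at 1 (fail-walked)  ** P0@[4:4]
pos 5 'd': at 1 (fail-walked)  ** P0@[5:5]
pos 6 'b': at 0 (fail-walked)
pos 7 'd': at 1  ** P0@[7:7]
pos 8 'b': at 0 (fail-walked)
pos 9 'c': at 2
pos 10 'd': at 3  ** P0@[10:10],P1@[9:10]
pos 11 'a': at 4 (fail-walked)
pos 12 'c': at 2 (fail-walked)
pos 13 'd': at 3  ** P0@[13:13],P1@[12:13]
pos 14 'a': at 4 (fail-walked)
pos 15 'd': at 5  ** P0@[15:15]
pos 16 'd': at 6  ** P0@[16:16],P2@[14:16]
pos 17 'b': at 0 (fail-walked)
pos 18 'a': at 4
pos 19 'a': at 4 (fail-walked)
pos 20 'd': at 5  ** P0@[20:20]
pos 21 'd': at 6  ** P0@[21:21],P2@[19:21]
pos 22 'a': at 4 (fail-walked)
pos 23 'a': at 4 (fail-walked)
pos 24 'b': at 12
pos 25 'a': at 13
pos 26 'b': at 14
pos 27 'b': at 15  ** P4@[23:27]
pos 28 'c': at 2 (fail-walked)
pos 29 'a': at 7
pos 30 'b': at 8
pos 31 'a': at 9
pos 32 'b': at 10
pos 33 'b': at 11  ** P3@[28:33],P4@[29:33]
pos 34 'a': at 4 (fail-walked)
pos 35 'b': at 12
pos 36 'a': at 13
pos 37 'b': at 14
pos 38 'b': at 15  ** P4@[34:38]
pos 39 'c': at 2 (fail-walked)
pos 40 'a': at 7
pos 41 'b': at 8
pos 42 'a': at 9
pos 43 'b': at 10
pos 44 'b': at 11  ** P3@[39:44],P4@[40:44]
pos 45 'b': at 0 (fail-walked)
pos 46 'a': at 4
pos 47 'c': at 2 (fail-walked)
pos 48 'a': at 7
pos 49 'b': at 8
pos 50 'a': at 9
pos 51 'b': at 10
pos 52 'b': at 11  ** P3@[47:52],P4@[48:52]
pos 53 'c': at 2 (fail-walked)
pos 54 'a': at 7
pos 55 'b': at 8
pos 56 'a': at 9
pos 57 'b': at 10
pos 58 'b': at 11  ** P3@[53:58],P4@[54:58]
pos 59 'a': at 4 (fail-walked)
pos 60 'c': at 2 (fail-walked)
pos 61 'a': at 7
pos 62 'b': at 8
pos 63 'a': at 9

All matches (sorted): [[1,0],[2,0],[2,2],[3,0],[4,0],[5,0],[7,0],[10,0],[10,1],[13,0],[13,1],[15,0],[16,0],[16,2],[20,0],[21,0],[21,2],[27,4],[33,3],[33,4],[38,4],[44,3],[44,4],[52,3],[52,4],[58,3],[58,4]]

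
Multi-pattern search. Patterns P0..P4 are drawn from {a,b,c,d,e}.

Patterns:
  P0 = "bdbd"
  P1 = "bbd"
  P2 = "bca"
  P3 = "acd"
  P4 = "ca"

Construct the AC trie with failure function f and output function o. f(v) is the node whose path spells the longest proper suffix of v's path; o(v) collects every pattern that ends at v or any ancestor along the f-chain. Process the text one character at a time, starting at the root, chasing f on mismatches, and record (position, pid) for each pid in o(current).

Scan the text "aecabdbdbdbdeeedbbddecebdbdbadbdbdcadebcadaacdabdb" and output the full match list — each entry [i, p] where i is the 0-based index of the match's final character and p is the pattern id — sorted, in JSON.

Build:
Trie nodes:
  n0 'ε': a→9 b→1 c→12
  n1 'b': b→5 c→7 d→2
  n2 'bd': b→3
  n3 'bdb': d→4
  n4 'bdbd': ·  ←P0
  n5 'bb': d→6
  n6 'bbd': ·  ←P1
  n7 'bc': a→8
  n8 'bca': ·  ←P2
  n9 'a': c→10
  n10 'ac': d→11
  n11 'acd': ·  ←P3
  n12 'c': a→13
  n13 'ca': ·  ←P4

Failure links (BFS by depth):
  fail(1) 'b': from fail(0)=0 chase 'b': 0 ⇒ 0;  out=∅∪out(0)=∅
  fail(9) 'a': from fail(0)=0 chase 'a': 0 ⇒ 0;  out=∅∪out(0)=∅
  fail(12) 'c': from fail(0)=0 chase 'c': 0 ⇒ 0;  out=∅∪out(0)=∅
  fail(2) 'bd': from fail(1)=0 chase 'd': 0 ⇒ 0;  out=∅∪out(0)=∅
  fail(5) 'bb': from fail(1)=0 chase 'b': 0 ⇒ 1;  out=∅∪out(1)=∅
  fail(7) 'bc': from fail(1)=0 chase 'c': 0 ⇒ 12;  out=∅∪out(12)=∅
  fail(10) 'ac': from fail(9)=0 chase 'c': 0 ⇒ 12;  out=∅∪out(12)=∅
  fail(13) 'ca': from fail(12)=0 chase 'a': 0 ⇒ 9;  out={4}∪out(9)={4}
  fail(3) 'bdb': from fail(2)=0 chase 'b': 0 ⇒ 1;  out=∅∪out(1)=∅
  fail(6) 'bbd': from fail(5)=1 chase 'd': 1 ⇒ 2;  out={1}∪out(2)={1}
  fail(8) 'bca': from fail(7)=12 chase 'a': 12 ⇒ 13;  out={2}∪out(13)={2,4}
  fail(11) 'acd': from fail(10)=12 chase 'd': 12→0 ⇒ 0;  out={3}∪out(0)={3}
  fail(4) 'bdbd': from fail(3)=1 chase 'd': 1 ⇒ 2;  out={0}∪out(2)={0}

Text stream:
pos 0 'a': at 9
pos 1 'e': at 0 ·f
pos 2 'c': at 12
pos 3 'a': at 13  emit P4@[2:3]
pos 4 'b': at 1 ·f
pos 5 'd': at 2
pos 6 'b': at 3
pos 7 'd': at 4  emit P0@[4:7]
pos 8 'b': at 3 ·f
pos 9 'd': at 4  emit P0@[6:9]
pos 10 'b': at 3 ·f
pos 11 'd': at 4  emit P0@[8:11]
pos 12 'e': at 0 ·f
pos 13 'e': at 0
pos 14 'e': at 0
pos 15 'd': at 0
pos 16 'b': at 1
pos 17 'b': at 5
pos 18 'd': at 6  emit P1@[16:18]
pos 19 'd': at 0 ·f
pos 20 'e': at 0
pos 21 'c': at 12
pos 22 'e': at 0 ·f
pos 23 'b': at 1
pos 24 'd': at 2
pos 25 'b': at 3
pos 26 'd': at 4  emit P0@[23:26]
pos 27 'b': at 3 ·f
pos 28 'a': at 9 ·f
pos 29 'd': at 0 ·f
pos 30 'b': at 1
pos 31 'd': at 2
pos 32 'b': at 3
pos 33 'd': at 4  emit P0@[30:33]
pos 34 'c': at 12 ·f
pos 35 'a': at 13  emit P4@[34:35]
pos 36 'd': at 0 ·f
pos 37 'e': at 0
pos 38 'b': at 1
pos 39 'c': at 7
pos 40 'a': at 8  emit P2@[38:40],P4@[39:40]
pos 41 'd': at 0 ·f
pos 42 'a': at 9
pos 43 'a': at 9 ·f
pos 44 'c': at 10
pos 45 'd': at 11  emit P3@[43:45]
pos 46 'a': at 9 ·f
pos 47 'b': at 1 ·f
pos 48 'd': at 2
pos 49 'b': at 3

All matches (sorted): [[3,4],[7,0],[9,0],[11,0],[18,1],[26,0],[33,0],[35,4],[40,2],[40,4],[45,3]]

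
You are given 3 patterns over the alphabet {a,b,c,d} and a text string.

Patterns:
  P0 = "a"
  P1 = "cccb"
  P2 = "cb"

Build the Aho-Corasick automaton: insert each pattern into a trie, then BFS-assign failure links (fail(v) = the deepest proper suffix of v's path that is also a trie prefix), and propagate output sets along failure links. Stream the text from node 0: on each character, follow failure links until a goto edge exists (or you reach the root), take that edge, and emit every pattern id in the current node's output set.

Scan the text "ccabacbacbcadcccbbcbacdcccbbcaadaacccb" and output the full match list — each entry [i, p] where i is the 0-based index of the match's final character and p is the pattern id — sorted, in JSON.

Build:
Trie nodes:
  0='ε' goto a→1 c→2
  1='a' goto ·  ←P0
  2='c' goto b→6 c→3
  3='cc' goto c→4
  4='ccc' goto b→5
  5='cccb' goto ·  ←P1
  6='cb' goto ·  ←P2

Failure links (BFS by depth):
  fail(1) 'a': from fail(0)=0 chase 'a': 0 ⇒ 0;  out={0}∪out(0)={0}
  fail(2) 'c': from fail(0)=0 chase 'c': 0 ⇒ 0;  out=∅∪out(0)=∅
  fail(3) 'cc': from fail(2)=0 chase 'c': 0 ⇒ 2;  out=∅∪out(2)=∅
  fail(6) 'cb': from fail(2)=0 chase 'b': 0 ⇒ 0;  out={2}∪out(0)={2}
  fail(4) 'ccc': from fail(3)=2 chase 'c': 2 ⇒ 3;  out=∅∪out(3)=∅
  fail(5) 'cccb': from fail(4)=3 chase 'b': 3→2 ⇒ 6;  out={1}∪out(6)={1,2}

Text stream:
[0] read 'c'  n0⇒n2
[1] read 'c'  n2⇒n3
[2] read 'a'  n3⇒n1 ·f  emit P0@[2:2]
[3] read 'b'  n1⇒n0 ·f
[4] read 'a'  n0⇒n1  emit P0@[4:4]
[5] read 'c'  n1⇒n2 ·f
[6] read 'b'  n2⇒n6  emit P2@[5:6]
[7] read 'a'  n6⇒n1 ·f  emit P0@[7:7]
[8] read 'c'  n1⇒n2 ·f
[9] read 'b'  n2⇒n6  emit P2@[8:9]
[10] read 'c'  n6⇒n2 ·f
[11] read 'a'  n2⇒n1 ·f  emit P0@[11:11]
[12] read 'd'  n1⇒n0 ·f
[13] read 'c'  n0⇒n2
[14] read 'c'  n2⇒n3
[15] read 'c'  n3⇒n4
[16] read 'b'  n4⇒n5  emit P1@[13:16],P2@[15:16]
[17] read 'b'  n5⇒n0 ·f
[18] read 'c'  n0⇒n2
[19] read 'b'  n2⇒n6  emit P2@[18:19]
[20] read 'a'  n6⇒n1 ·f  emit P0@[20:20]
[21] read 'c'  n1⇒n2 ·f
[22] read 'd'  n2⇒n0 ·f
[23] read 'c'  n0⇒n2
[24] read 'c'  n2⇒n3
[25] read 'c'  n3⇒n4
[26] read 'b'  n4⇒n5  emit P1@[23:26],P2@[25:26]
[27] read 'b'  n5⇒n0 ·f
[28] read 'c'  n0⇒n2
[29] read 'a'  n2⇒n1 ·f  emit P0@[29:29]
[30] read 'a'  n1⇒n1 ·f  emit P0@[30:30]
[31] read 'd'  n1⇒n0 ·f
[32] read 'a'  n0⇒n1  emit P0@[32:32]
[33] read 'a'  n1⇒n1 ·f  emit P0@[33:33]
[34] read 'c'  n1⇒n2 ·f
[35] read 'c'  n2⇒n3
[36] read 'c'  n3⇒n4
[37] read 'b'  n4⇒n5  emit P1@[34:37],P2@[36:37]

Result: [[2,0],[4,0],[6,2],[7,0],[9,2],[11,0],[16,1],[16,2],[19,2],[20,0],[26,1],[26,2],[29,0],[30,0],[32,0],[33,0],[37,1],[37,2]]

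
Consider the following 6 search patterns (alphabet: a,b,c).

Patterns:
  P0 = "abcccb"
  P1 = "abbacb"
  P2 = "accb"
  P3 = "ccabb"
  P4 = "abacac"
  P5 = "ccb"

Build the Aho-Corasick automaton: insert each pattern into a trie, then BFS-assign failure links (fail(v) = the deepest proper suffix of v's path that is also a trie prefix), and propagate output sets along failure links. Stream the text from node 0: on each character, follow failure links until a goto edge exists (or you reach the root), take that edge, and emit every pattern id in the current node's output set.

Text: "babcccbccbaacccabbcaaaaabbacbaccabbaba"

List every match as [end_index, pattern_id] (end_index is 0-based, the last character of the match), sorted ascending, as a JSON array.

Build automaton:
Trie nodes:
  0='ε' goto a→1 c→14
  1='a' goto b→2 c→11
  2='ab' goto a→19 b→7 c→3
  3='abc' goto c→4
  4='abcc' goto c→5
  5='abccc' goto b→6
  6='abcccb' goto ·  [P0 ends]
  7='abb' goto a→8
  8='abba' goto c→9
  9='abbac' goto b→10
  10='abbacb' goto ·  [P1 ends]
  11='ac' goto c→12
  12='acc' goto b→13
  13='accb' goto ·  [P2 ends]
  14='c' goto c→15
  15='cc' goto a→16 b→23
  16='cca' goto b→17
  17='ccab' goto b→18
  18='ccabb' goto ·  [P3 ends]
  19='aba' goto c→20
  20='abac' goto a→21
  21='abaca' goto c→22
  22='abacac' goto ·  [P4 ends]
  23='ccb' goto ·  [P5 ends]

Failure links (BFS by depth):
  n1('a'): parent n0 fail=0; on 'a' 0 → fail=0;  out ∅∪∅=∅
  n14('c'): parent n0 fail=0; on 'c' 0 → fail=0;  out ∅∪∅=∅
  n2('ab'): parent n1 fail=0; on 'b' 0 → fail=0;  out ∅∪∅=∅
  n11('ac'): parent n1 fail=0; on 'c' 0 → fail=14;  out ∅∪∅=∅
  n15('cc'): parent n14 fail=0; on 'c' 0 → fail=14;  out ∅∪∅=∅
  n3('abc'): parent n2 fail=0; on 'c' 0 → fail=14;  out ∅∪∅=∅
  n7('abb'): parent n2 fail=0; on 'b' 0 → fail=0;  out ∅∪∅=∅
  n12('acc'): parent n11 fail=14; on 'c' 14 → fail=15;  out ∅∪∅=∅
  n16('cca'): parent n15 fail=14; on 'a' 14→0 → fail=1;  out ∅∪∅=∅
  n19('aba'): parent n2 fail=0; on 'a' 0 → fail=1;  out ∅∪∅=∅
  n23('ccb'): parent n15 fail=14; on 'b' 14→0 → fail=0;  out {5}∪∅={5}
  n4('abcc'): parent n3 fail=14; on 'c' 14 → fail=15;  out ∅∪∅=∅
  n8('abba'): parent n7 fail=0; on 'a' 0 → fail=1;  out ∅∪∅=∅
  n13('accb'): parent n12 fail=15; on 'b' 15 → fail=23;  out {2}∪{5}={2,5}
  n17('ccab'): parent n16 fail=1; on 'b' 1 → fail=2;  out ∅∪∅=∅
  n20('abac'): parent n19 fail=1; on 'c' 1 → fail=11;  out ∅∪∅=∅
  n5('abccc'): parent n4 fail=15; on 'c' 15→14 → fail=15;  out ∅∪∅=∅
  n9('abbac'): parent n8 fail=1; on 'c' 1 → fail=11;  out ∅∪∅=∅
  n18('ccabb'): parent n17 fail=2; on 'b' 2 → fail=7;  out {3}∪∅={3}
  n21('abaca'): parent n20 fail=11; on 'a' 11→14→0 → fail=1;  out ∅∪∅=∅
  n6('abcccb'): parent n5 fail=15; on 'b' 15 → fail=23;  out {0}∪{5}={0,5}
  n10('abbacb'): parent n9 fail=11; on 'b' 11→14→0 → fail=0;  out {1}∪∅={1}
  n22('abacac'): parent n21 fail=1; on 'c' 1 → fail=11;  out {4}∪∅={4}

Text stream:
i=0 'b': node 0→0
i=1 'a': node 0→1
i=2 'b': node 1→2
i=3 'c': node 2→3
i=4 'c': node 3→4
i=5 'c': node 4→5
i=6 'b': node 5→6  → match P0@[1:6],P5@[4:6]
i=7 'c': node 6→14 (via fail)
i=8 'c': node 14→15
i=9 'b': node 15→23  → match P5@[7:9]
i=10 'a': node 23→1 (via fail)
i=11 'a': node 1→1 (via fail)
i=12 'c': node 1→11
i=13 'c': node 11→12
i=14 'c': node 12→15 (via fail)
i=15 'a': node 15→16
i=16 'b': node 16→17
i=17 'b': node 17→18  → match P3@[13:17]
i=18 'c': node 18→14 (via fail)
i=19 'a': node 14→1 (via fail)
i=20 'a': node 1→1 (via fail)
i=21 'a': node 1→1 (via fail)
i=22 'a': node 1→1 (via fail)
i=23 'a': node 1→1 (via fail)
i=24 'b': node 1→2
i=25 'b': node 2→7
i=26 'a': node 7→8
i=27 'c': node 8→9
i=28 'b': node 9→10  → match P1@[23:28]
i=29 'a': node 10→1 (via fail)
i=30 'c': node 1→11
i=31 'c': node 11→12
i=32 'a': node 12→16 (via fail)
i=33 'b': node 16→17
i=34 'b': node 17→18  → match P3@[30:34]
i=35 'a': node 18→8 (via fail)
i=36 'b': node 8→2 (via fail)
i=37 'a': node 2→19

Matches: [[6,0],[6,5],[9,5],[17,3],[28,1],[34,3]]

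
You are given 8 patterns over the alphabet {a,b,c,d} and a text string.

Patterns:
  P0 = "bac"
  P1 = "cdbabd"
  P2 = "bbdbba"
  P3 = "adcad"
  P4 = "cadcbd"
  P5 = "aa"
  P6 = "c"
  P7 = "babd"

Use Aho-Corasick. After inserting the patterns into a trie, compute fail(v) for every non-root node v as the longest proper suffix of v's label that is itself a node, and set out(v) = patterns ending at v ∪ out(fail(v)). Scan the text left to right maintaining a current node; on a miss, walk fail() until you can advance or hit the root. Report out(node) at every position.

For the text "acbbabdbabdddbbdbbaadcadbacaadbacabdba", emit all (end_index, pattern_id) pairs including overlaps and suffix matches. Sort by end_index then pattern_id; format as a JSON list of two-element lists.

Construct AC machine:
Trie (insert patterns):
  0='ε' goto a→15 b→1 c→4
  1='b' goto a→2 b→10
  2='ba' goto b→26 c→3
  3='bac' goto ·  [P0 ends]
  4='c' goto a→20 d→5  [P6 ends]
  5='cd' goto b→6
  6='cdb' goto a→7
  7='cdba' goto b→8
  8='cdbab' goto d→9
  9='cdbabd' goto ·  [P1 ends]
  10='bb' goto d→11
  11='bbd' goto b→12
  12='bbdb' goto b→13
  13='bbdbb' goto a→14
  14='bbdbba' goto ·  [P2 ends]
  15='a' goto a→25 d→16
  16='ad' goto c→17
  17='adc' goto a→18
  18='adca' goto d→19
  19='adcad' goto ·  [P3 ends]
  20='ca' goto d→21
  21='cad' goto c→22
  22='cadc' goto b→23
  23='cadcb' goto d→24
  24='cadcbd' goto ·  [P4 ends]
  25='aa' goto ·  [P5 ends]
  26='bab' goto d→27
  27='babd' goto ·  [P7 ends]

Failure links (BFS by depth):
  fail(1) 'b': from fail(0)=0 chase 'b': 0 ⇒ 0;  out=∅∪out(0)=∅
  fail(4) 'c': from fail(0)=0 chase 'c': 0 ⇒ 0;  out={6}∪out(0)={6}
  fail(15) 'a': from fail(0)=0 chase 'a': 0 ⇒ 0;  out=∅∪out(0)=∅
  fail(2) 'ba': from fail(1)=0 chase 'a': 0 ⇒ 15;  out=∅∪out(15)=∅
  fail(5) 'cd': from fail(4)=0 chase 'd': 0 ⇒ 0;  out=∅∪out(0)=∅
  fail(10) 'bb': from fail(1)=0 chase 'b': 0 ⇒ 1;  out=∅∪out(1)=∅
  fail(16) 'ad': from fail(15)=0 chase 'd': 0 ⇒ 0;  out=∅∪out(0)=∅
  fail(20) 'ca': from fail(4)=0 chase 'a': 0 ⇒ 15;  out=∅∪out(15)=∅
  fail(25) 'aa': from fail(15)=0 chase 'a': 0 ⇒ 15;  out={5}∪out(15)={5}
  fail(3) 'bac': from fail(2)=15 chase 'c': 15→0 ⇒ 4;  out={0}∪out(4)={0,6}
  fail(6) 'cdb': from fail(5)=0 chase 'b': 0 ⇒ 1;  out=∅∪out(1)=∅
  fail(11) 'bbd': from fail(10)=1 chase 'd': 1→0 ⇒ 0;  out=∅∪out(0)=∅
  fail(17) 'adc': from fail(16)=0 chase 'c': 0 ⇒ 4;  out=∅∪out(4)={6}
  fail(21) 'cad': from fail(20)=15 chase 'd': 15 ⇒ 16;  out=∅∪out(16)=∅
  fail(26) 'bab': from fail(2)=15 chase 'b': 15→0 ⇒ 1;  out=∅∪out(1)=∅
  fail(7) 'cdba': from fail(6)=1 chase 'a': 1 ⇒ 2;  out=∅∪out(2)=∅
  fail(12) 'bbdb': from fail(11)=0 chase 'b': 0 ⇒ 1;  out=∅∪out(1)=∅
  fail(18) 'adca': from fail(17)=4 chase 'a': 4 ⇒ 20;  out=∅∪out(20)=∅
  fail(22) 'cadc': from fail(21)=16 chase 'c': 16 ⇒ 17;  out=∅∪out(17)={6}
  fail(27) 'babd': from fail(26)=1 chase 'd': 1→0 ⇒ 0;  out={7}∪out(0)={7}
  fail(8) 'cdbab': from fail(7)=2 chase 'b': 2 ⇒ 26;  out=∅∪out(26)=∅
  fail(13) 'bbdbb': from fail(12)=1 chase 'b': 1 ⇒ 10;  out=∅∪out(10)=∅
  fail(19) 'adcad': from fail(18)=20 chase 'd': 20 ⇒ 21;  out={3}∪out(21)={3}
  fail(23) 'cadcb': from fail(22)=17 chase 'b': 17→4→0 ⇒ 1;  out=∅∪out(1)=∅
  fail(9) 'cdbabd': from fail(8)=26 chase 'd': 26 ⇒ 27;  out={1}∪out(27)={1,7}
  fail(14) 'bbdbba': from fail(13)=10 chase 'a': 10→1 ⇒ 2;  out={2}∪out(2)={2}
  fail(24) 'cadcbd': from fail(23)=1 chase 'd': 1→0 ⇒ 0;  out={4}∪out(0)={4}

Text stream:
pos 0 'a': at 15
pos 1 'c': at 4 (via fail)  ** P6@[1:1]
pos 2 'b': at 1 (via fail)
pos 3 'b': at 10
pos 4 'a': at 2 (via fail)
pos 5 'b': at 26
pos 6 'd': at 27  ** P7@[3:6]
pos 7 'b': at 1 (via fail)
pos 8 'a': at 2
pos 9 'b': at 26
pos 10 'd': at 27  ** P7@[7:10]
pos 11 'd': at 0 (via fail)
pos 12 'd': at 0
pos 13 'b': at 1
pos 14 'b': at 10
pos 15 'd': at 11
pos 16 'b': at 12
pos 17 'b': at 13
pos 18 'a': at 14  ** P2@[13:18]
pos 19 'a': at 25 (via fail)  ** P5@[18:19]
pos 20 'd': at 16 (via fail)
pos 21 'c': at 17  ** P6@[21:21]
pos 22 'a': at 18
pos 23 'd': at 19  ** P3@[19:23]
pos 24 'b': at 1 (via fail)
pos 25 'a': at 2
pos 26 'c': at 3  ** P0@[24:26],P6@[26:26]
pos 27 'a': at 20 (via fail)
pos 28 'a': at 25 (via fail)  ** P5@[27:28]
pos 29 'd': at 16 (via fail)
pos 30 'b': at 1 (via fail)
pos 31 'a': at 2
pos 32 'c': at 3  ** P0@[30:32],P6@[32:32]
pos 33 'a': at 20 (via fail)
pos 34 'b': at 1 (via fail)
pos 35 'd': at 0 (via fail)
pos 36 'b': at 1
pos 37 'a': at 2

All matches (sorted): [[1,6],[6,7],[10,7],[18,2],[19,5],[21,6],[23,3],[26,0],[26,6],[28,5],[32,0],[32,6]]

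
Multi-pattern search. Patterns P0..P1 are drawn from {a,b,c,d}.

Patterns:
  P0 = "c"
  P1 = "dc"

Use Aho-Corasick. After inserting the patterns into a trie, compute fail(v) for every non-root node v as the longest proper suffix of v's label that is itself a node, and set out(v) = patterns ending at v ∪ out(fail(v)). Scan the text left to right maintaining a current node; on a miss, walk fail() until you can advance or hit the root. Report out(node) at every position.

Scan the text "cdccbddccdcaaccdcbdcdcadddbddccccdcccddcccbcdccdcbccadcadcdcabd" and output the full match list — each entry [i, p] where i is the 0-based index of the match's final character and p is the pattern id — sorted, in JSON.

Build automaton:
Trie (insert patterns):
  n0 'ε': c→1 d→2
  n1 'c': ·  ←P0
  n2 'd': c→3
  n3 'dc': ·  ←P1

Failure links (BFS by depth):
  n1('c'): parent n0 fail=0; on 'c' 0 → fail=0;  out {0}∪∅={0}
  n2('d'): parent n0 fail=0; on 'd' 0 → fail=0;  out ∅∪∅=∅
  n3('dc'): parent n2 fail=0; on 'c' 0 → fail=1;  out {1}∪{0}={0,1}

Scan:
[0] read 'c'  n0⇒n1  → match P0@[0:0]
[1] read 'd'  n1⇒n2 (fail-walked)
[2] read 'c'  n2⇒n3  → match P0@[2:2],P1@[1:2]
[3] read 'c'  n3⇒n1 (fail-walked)  → match P0@[3:3]
[4] read 'b'  n1⇒n0 (fail-walked)
[5] read 'd'  n0⇒n2
[6] read 'd'  n2⇒n2 (fail-walked)
[7] read 'c'  n2⇒n3  → match P0@[7:7],P1@[6:7]
[8] read 'c'  n3⇒n1 (fail-walked)  → match P0@[8:8]
[9] read 'd'  n1⇒n2 (fail-walked)
[10] read 'c'  n2⇒n3  → match P0@[10:10],P1@[9:10]
[11] read 'a'  n3⇒n0 (fail-walked)
[12] read 'a'  n0⇒n0
[13] read 'c'  n0⇒n1  → match P0@[13:13]
[14] read 'c'  n1⇒n1 (fail-walked)  → match P0@[14:14]
[15] read 'd'  n1⇒n2 (fail-walked)
[16] read 'c'  n2⇒n3  → match P0@[16:16],P1@[15:16]
[17] read 'b'  n3⇒n0 (fail-walked)
[18] read 'd'  n0⇒n2
[19] read 'c'  n2⇒n3  → match P0@[19:19],P1@[18:19]
[20] read 'd'  n3⇒n2 (fail-walked)
[21] read 'c'  n2⇒n3  → match P0@[21:21],P1@[20:21]
[22] read 'a'  n3⇒n0 (fail-walked)
[23] read 'd'  n0⇒n2
[24] read 'd'  n2⇒n2 (fail-walked)
[25] read 'd'  n2⇒n2 (fail-walked)
[26] read 'b'  n2⇒n0 (fail-walked)
[27] read 'd'  n0⇒n2
[28] read 'd'  n2⇒n2 (fail-walked)
[29] read 'c'  n2⇒n3  → match P0@[29:29],P1@[28:29]
[30] read 'c'  n3⇒n1 (fail-walked)  → match P0@[30:30]
[31] read 'c'  n1⇒n1 (fail-walked)  → match P0@[31:31]
[32] read 'c'  n1⇒n1 (fail-walked)  → match P0@[32:32]
[33] read 'd'  n1⇒n2 (fail-walked)
[34] read 'c'  n2⇒n3  → match P0@[34:34],P1@[33:34]
[35] read 'c'  n3⇒n1 (fail-walked)  → match P0@[35:35]
[36] read 'c'  n1⇒n1 (fail-walked)  → match P0@[36:36]
[37] read 'd'  n1⇒n2 (fail-walked)
[38] read 'd'  n2⇒n2 (fail-walked)
[39] read 'c'  n2⇒n3  → match P0@[39:39],P1@[38:39]
[40] read 'c'  n3⇒n1 (fail-walked)  → match P0@[40:40]
[41] read 'c'  n1⇒n1 (fail-walked)  → match P0@[41:41]
[42] read 'b'  n1⇒n0 (fail-walked)
[43] read 'c'  n0⇒n1  → match P0@[43:43]
[44] read 'd'  n1⇒n2 (fail-walked)
[45] read 'c'  n2⇒n3  → match P0@[45:45],P1@[44:45]
[46] read 'c'  n3⇒n1 (fail-walked)  → match P0@[46:46]
[47] read 'd'  n1⇒n2 (fail-walked)
[48] read 'c'  n2⇒n3  → match P0@[48:48],P1@[47:48]
[49] read 'b'  n3⇒n0 (fail-walked)
[50] read 'c'  n0⇒n1  → match P0@[50:50]
[51] read 'c'  n1⇒n1 (fail-walked)  → match P0@[51:51]
[52] read 'a'  n1⇒n0 (fail-walked)
[53] read 'd'  n0⇒n2
[54] read 'c'  n2⇒n3  → match P0@[54:54],P1@[53:54]
[55] read 'a'  n3⇒n0 (fail-walked)
[56] read 'd'  n0⇒n2
[57] read 'c'  n2⇒n3  → match P0@[57:57],P1@[56:57]
[58] read 'd'  n3⇒n2 (fail-walked)
[59] read 'c'  n2⇒n3  → match P0@[59:59],P1@[58:59]
[60] read 'a'  n3⇒n0 (fail-walked)
[61] read 'b'  n0⇒n0
[62] read 'd'  n0⇒n2

All matches (sorted): [[0,0],[2,0],[2,1],[3,0],[7,0],[7,1],[8,0],[10,0],[10,1],[13,0],[14,0],[16,0],[16,1],[19,0],[19,1],[21,0],[21,1],[29,0],[29,1],[30,0],[31,0],[32,0],[34,0],[34,1],[35,0],[36,0],[39,0],[39,1],[40,0],[41,0],[43,0],[45,0],[45,1],[46,0],[48,0],[48,1],[50,0],[51,0],[54,0],[54,1],[57,0],[57,1],[59,0],[59,1]]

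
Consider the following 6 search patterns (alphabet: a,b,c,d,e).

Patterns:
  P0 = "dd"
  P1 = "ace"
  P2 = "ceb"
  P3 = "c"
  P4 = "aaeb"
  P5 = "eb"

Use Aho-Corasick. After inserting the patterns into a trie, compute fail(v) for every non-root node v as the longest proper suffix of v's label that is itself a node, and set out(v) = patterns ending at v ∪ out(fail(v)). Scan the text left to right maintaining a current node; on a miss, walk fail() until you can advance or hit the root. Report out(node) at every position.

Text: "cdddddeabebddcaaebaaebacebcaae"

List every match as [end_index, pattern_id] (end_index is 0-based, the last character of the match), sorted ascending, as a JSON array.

Build:
Trie nodes:
  n0 'ε': a→3 c→6 d→1 e→12
  n1 'd': d→2
  n2 'dd': ·  [P0 ends]
  n3 'a': a→9 c→4
  n4 'ac': e→5
  n5 'ace': ·  [P1 ends]
  n6 'c': e→7  [P3 ends]
  n7 'ce': b→8
  n8 'ceb': ·  [P2 ends]
  n9 'aa': e→10
  n10 'aae': b→11
  n11 'aaeb': ·  [P4 ends]
  n12 'e': b→13
  n13 'eb': ·  [P5 ends]

BFS fail/out derivation:
  n1('d'): parent n0 fail=0; on 'd' 0 → fail=0;  out ∅∪∅=∅
  n3('a'): parent n0 fail=0; on 'a' 0 → fail=0;  out ∅∪∅=∅
  n6('c'): parent n0 fail=0; on 'c' 0 → fail=0;  out {3}∪∅={3}
  n12('e'): parent n0 fail=0; on 'e' 0 → fail=0;  out ∅∪∅=∅
  n2('dd'): parent n1 fail=0; on 'd' 0 → fail=1;  out {0}∪∅={0}
  n4('ac'): parent n3 fail=0; on 'c' 0 → fail=6;  out ∅∪{3}={3}
  n7('ce'): parent n6 fail=0; on 'e' 0 → fail=12;  out ∅∪∅=∅
  n9('aa'): parent n3 fail=0; on 'a' 0 → fail=3;  out ∅∪∅=∅
  n13('eb'): parent n12 fail=0; on 'b' 0 → fail=0;  out {5}∪∅={5}
  n5('ace'): parent n4 fail=6; on 'e' 6 → fail=7;  out {1}∪∅={1}
  n8('ceb'): parent n7 fail=12; on 'b' 12 → fail=13;  out {2}∪{5}={2,5}
  n10('aae'): parent n9 fail=3; on 'e' 3→0 → fail=12;  out ∅∪∅=∅
  n11('aaeb'): parent n10 fail=12; on 'b' 12 → fail=13;  out {4}∪{5}={4,5}

Run:
pos 0 'c': at 6  ** P3@[0:0]
pos 1 'd': at 1 ·f
pos 2 'd': at 2  ** P0@[1:2]
pos 3 'd': at 2 ·f  ** P0@[2:3]
pos 4 'd': at 2 ·f  ** P0@[3:4]
pos 5 'd': at 2 ·f  ** P0@[4:5]
pos 6 'e': at 12 ·f
pos 7 'a': at 3 ·f
pos 8 'b': at 0 ·f
pos 9 'e': at 12
pos 10 'b': at 13  ** P5@[9:10]
pos 11 'd': at 1 ·f
pos 12 'd': at 2  ** P0@[11:12]
pos 13 'c': at 6 ·f  ** P3@[13:13]
pos 14 'a': at 3 ·f
pos 15 'a': at 9
pos 16 'e': at 10
pos 17 'b': at 11  ** P4@[14:17],P5@[16:17]
pos 18 'a': at 3 ·f
pos 19 'a': at 9
pos 20 'e': at 10
pos 21 'b': at 11  ** P4@[18:21],P5@[20:21]
pos 22 'a': at 3 ·f
pos 23 'c': at 4  ** P3@[23:23]
pos 24 'e': at 5  ** P1@[22:24]
pos 25 'b': at 8 ·f  ** P2@[23:25],P5@[24:25]
pos 26 'c': at 6 ·f  ** P3@[26:26]
pos 27 'a': at 3 ·f
pos 28 'a': at 9
pos 29 'e': at 10

Matches: [[0,3],[2,0],[3,0],[4,0],[5,0],[10,5],[12,0],[13,3],[17,4],[17,5],[21,4],[21,5],[23,3],[24,1],[25,2],[25,5],[26,3]]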